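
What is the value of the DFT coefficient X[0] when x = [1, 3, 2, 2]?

X[0] = Σ(n=0 to 3) x[n] · ω_4^0 = Σ x[n]
= (1) + (3) + (2) + (2)

X[0] = 8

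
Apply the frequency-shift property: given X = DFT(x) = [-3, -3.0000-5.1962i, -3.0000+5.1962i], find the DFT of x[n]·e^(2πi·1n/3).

Modulation property: DFT(ω_3^(-1n)·x[n]) = X[(k-1) mod 3], so circularly shift X by 1 positions.

X[k-1] = [-3.0000+5.1962i, -3, -3.0000-5.1962i]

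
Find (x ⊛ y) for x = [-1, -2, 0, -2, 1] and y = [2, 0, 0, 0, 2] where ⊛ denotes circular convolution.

(x ⊛ y)[n] = Σ(m=0 to 4) x[m] · y[(n-m) mod 5]

Computing each output sample:
(x ⊛ y)[0] = -6
(x ⊛ y)[1] = -4
(x ⊛ y)[2] = -4
(x ⊛ y)[3] = -2
(x ⊛ y)[4] = 0

x ⊛ y = [-6, -4, -4, -2, 0]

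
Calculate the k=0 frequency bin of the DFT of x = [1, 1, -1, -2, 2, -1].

X[0] = Σ(n=0 to 5) x[n] · ω_6^0 = Σ x[n]
= (1) + (1) + (-1) + (-2) + (2) + (-1)

X[0] = 0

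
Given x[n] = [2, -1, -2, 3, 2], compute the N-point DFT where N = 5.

X[k] = Σ(n=0 to 4) x[n] · ω_5^(nk)
where ω_5 = e^(-2πi/5)

Computing each X[k]:
X[0] = 4
X[1] = 1.5000+5.7921i
X[2] = 1.5000-2.9919i
X[3] = 1.5000+2.9919i
X[4] = 1.5000-5.7921i

X = [4, 1.5000+5.7921i, 1.5000-2.9919i, 1.5000+2.9919i, 1.5000-5.7921i]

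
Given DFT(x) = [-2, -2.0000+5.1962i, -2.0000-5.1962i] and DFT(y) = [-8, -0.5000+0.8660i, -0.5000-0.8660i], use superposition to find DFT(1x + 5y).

By linearity: DFT(1x + 5y) = 1·DFT(x) + 5·DFT(y)
= 1·[-2, -2.0000+5.1962i, -2.0000-5.1962i] + 5·[-8, -0.5000+0.8660i, -0.5000-0.8660i]

Computing element-wise:
Z[0] = 1·(-2) + 5·(-8) = -42
Z[1] = 1·(-2.0000+5.1962i) + 5·(-0.5000+0.8660i) = -4.5000+9.5262i
Z[2] = 1·(-2.0000-5.1962i) + 5·(-0.5000-0.8660i) = -4.5000-9.5262i

DFT(1x + 5y) = 1·X + 5·Y = [-42, -4.5000+9.5262i, -4.5000-9.5262i]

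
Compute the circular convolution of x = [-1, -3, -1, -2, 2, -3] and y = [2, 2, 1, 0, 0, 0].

(x ⊛ y)[n] = Σ(m=0 to 5) x[m] · y[(n-m) mod 6]

Computing each output sample:
(x ⊛ y)[0] = -6
(x ⊛ y)[1] = -11
(x ⊛ y)[2] = -9
(x ⊛ y)[3] = -9
(x ⊛ y)[4] = -1
(x ⊛ y)[5] = -4

x ⊛ y = [-6, -11, -9, -9, -1, -4]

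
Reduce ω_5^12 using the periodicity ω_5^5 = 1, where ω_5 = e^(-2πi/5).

Since ω_5^5 = 1, powers reduce modulo 5.
12 mod 5 = 2
So ω_5^12 = ω_5^2 = e^(-2πi·2/5)

ω_5^12 = ω_5^2 = -0.8090-0.5878i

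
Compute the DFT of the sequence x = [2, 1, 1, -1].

X[k] = Σ(n=0 to 3) x[n] · ω_4^(nk)
where ω_4 = e^(-2πi/4)

Computing each X[k]:
X[0] = 3
X[1] = 1-2i
X[2] = 3
X[3] = 1+2i

X = [3, 1-2i, 3, 1+2i]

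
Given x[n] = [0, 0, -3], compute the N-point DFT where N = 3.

X[k] = Σ(n=0 to 2) x[n] · ω_3^(nk)
where ω_3 = e^(-2πi/3)

Computing each X[k]:
X[0] = -3
X[1] = 1.5000-2.5981i
X[2] = 1.5000+2.5981i

X = [-3, 1.5000-2.5981i, 1.5000+2.5981i]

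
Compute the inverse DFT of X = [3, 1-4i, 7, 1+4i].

x[n] = (1/4) Σ(k=0 to 3) X[k] · e^(2πikn/4)

Computing each x[n]:
x[0] = 3
x[1] = 1
x[2] = 2
x[3] = -3

x = [3, 1, 2, -3]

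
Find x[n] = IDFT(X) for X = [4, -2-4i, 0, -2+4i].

x[n] = (1/4) Σ(k=0 to 3) X[k] · e^(2πikn/4)

Computing each x[n]:
x[0] = 0
x[1] = 3
x[2] = 2
x[3] = -1

x = [0, 3, 2, -1]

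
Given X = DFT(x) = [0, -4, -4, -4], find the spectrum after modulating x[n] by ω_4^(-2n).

Modulation property: DFT(ω_4^(-2n)·x[n]) = X[(k-2) mod 4], so circularly shift X by 2 positions.

X[k-2] = [-4, -4, 0, -4]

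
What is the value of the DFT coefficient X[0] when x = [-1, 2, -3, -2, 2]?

X[0] = Σ(n=0 to 4) x[n] · ω_5^0 = Σ x[n]
= (-1) + (2) + (-3) + (-2) + (2)

X[0] = -2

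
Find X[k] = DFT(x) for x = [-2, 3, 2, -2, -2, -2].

X[k] = Σ(n=0 to 5) x[n] · ω_6^(nk)
where ω_6 = e^(-2πi/6)

Computing each X[k]:
X[0] = -3
X[1] = 0.5000-7.7942i
X[2] = -4.5000-0.8660i
X[3] = -1
X[4] = -4.5000+0.8660i
X[5] = 0.5000+7.7942i

X = [-3, 0.5000-7.7942i, -4.5000-0.8660i, -1, -4.5000+0.8660i, 0.5000+7.7942i]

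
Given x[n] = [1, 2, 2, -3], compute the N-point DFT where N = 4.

X[k] = Σ(n=0 to 3) x[n] · ω_4^(nk)
where ω_4 = e^(-2πi/4)

Computing each X[k]:
X[0] = 2
X[1] = -1-5i
X[2] = 4
X[3] = -1+5i

X = [2, -1-5i, 4, -1+5i]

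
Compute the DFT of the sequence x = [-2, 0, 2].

X[k] = Σ(n=0 to 2) x[n] · ω_3^(nk)
where ω_3 = e^(-2πi/3)

Computing each X[k]:
X[0] = 0
X[1] = -3.0000+1.7321i
X[2] = -3.0000-1.7321i

X = [0, -3.0000+1.7321i, -3.0000-1.7321i]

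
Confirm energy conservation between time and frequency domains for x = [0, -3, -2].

Time domain:
Σ|x[n]|² = |0|² + |-3|² + |-2|² = 13.0000

Frequency domain:
(1/3)Σ|X[k]|² = (1/3)(|-5|² + |2.5000+0.8660i|² + |2.5000-0.8660i|²) = (1/3)·39.0000 = 13.0000

Both sides agree, confirming Parseval's theorem.

Σ|x[n]|² = (1/N)Σ|X[k]|² = 13.0000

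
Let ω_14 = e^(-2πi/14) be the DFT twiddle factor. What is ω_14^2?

ω_14^2 = e^(-2πi·2/14)
= cos(-2π·2/14) + i·sin(-2π·2/14)
= cos(-4π/14) + i·sin(-4π/14)

ω_14^2 = cos(-4π/14) + i·sin(-4π/14) = 0.6235-0.7818i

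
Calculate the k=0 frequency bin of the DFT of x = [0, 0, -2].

X[0] = Σ(n=0 to 2) x[n] · ω_3^0 = Σ x[n]
= (0) + (0) + (-2)

X[0] = -2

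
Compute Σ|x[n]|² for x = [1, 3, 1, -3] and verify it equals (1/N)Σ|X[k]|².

Time domain:
Σ|x[n]|² = |1|² + |3|² + |1|² + |-3|² = 20.0000

Frequency domain:
(1/4)Σ|X[k]|² = (1/4)(|2|² + |-6i|² + |2|² + |6i|²) = (1/4)·80.0000 = 20.0000

Both sides agree, confirming Parseval's theorem.

Σ|x[n]|² = (1/N)Σ|X[k]|² = 20.0000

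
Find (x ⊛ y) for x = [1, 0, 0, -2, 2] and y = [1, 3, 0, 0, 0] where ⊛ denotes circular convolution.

(x ⊛ y)[n] = Σ(m=0 to 4) x[m] · y[(n-m) mod 5]

Computing each output sample:
(x ⊛ y)[0] = 7
(x ⊛ y)[1] = 3
(x ⊛ y)[2] = 0
(x ⊛ y)[3] = -2
(x ⊛ y)[4] = -4

x ⊛ y = [7, 3, 0, -2, -4]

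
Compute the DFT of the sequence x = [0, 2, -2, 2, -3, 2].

X[k] = Σ(n=0 to 5) x[n] · ω_6^(nk)
where ω_6 = e^(-2πi/6)

Computing each X[k]:
X[0] = 1
X[1] = 2.5000-0.8660i
X[2] = 2.5000+0.8660i
X[3] = -11
X[4] = 2.5000-0.8660i
X[5] = 2.5000+0.8660i

X = [1, 2.5000-0.8660i, 2.5000+0.8660i, -11, 2.5000-0.8660i, 2.5000+0.8660i]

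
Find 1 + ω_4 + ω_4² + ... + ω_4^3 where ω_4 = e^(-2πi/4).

Sum of all nth roots of unity equals 0 for n > 1 (geometric series with r ≠ 1).

0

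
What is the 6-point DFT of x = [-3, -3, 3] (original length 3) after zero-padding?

Original 3-point DFT: [-3, -3.0000+5.1962i, -3.0000-5.1962i]
Zero-padded 6-point DFT provides frequency interpolation.

DFT_6([x, 0, ...]) = [-3, -6, -3.0000+5.1962i, 3, -3.0000-5.1962i, -6]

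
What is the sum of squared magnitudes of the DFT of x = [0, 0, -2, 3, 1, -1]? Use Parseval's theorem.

Parseval: Σ|x[n]|² = (1/N)Σ|X[k]|², so Σ|X[k]|² = N·Σ|x[n]|² = 6·15.0000

Σ|X[k]|² = N·Σ|x[n]|² = 6·15.0000 = 90.0000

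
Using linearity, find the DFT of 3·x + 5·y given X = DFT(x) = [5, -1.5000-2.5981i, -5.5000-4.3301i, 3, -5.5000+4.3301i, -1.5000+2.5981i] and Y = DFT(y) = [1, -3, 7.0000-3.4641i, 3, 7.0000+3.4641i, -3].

By linearity: DFT(3x + 5y) = 3·DFT(x) + 5·DFT(y)
= 3·[5, -1.5000-2.5981i, -5.5000-4.3301i, 3, -5.5000+4.3301i, -1.5000+2.5981i] + 5·[1, -3, 7.0000-3.4641i, 3, 7.0000+3.4641i, -3]

Computing element-wise:
Z[0] = 3·(5) + 5·(1) = 20
Z[1] = 3·(-1.5000-2.5981i) + 5·(-3) = -19.5000-7.7943i
Z[2] = 3·(-5.5000-4.3301i) + 5·(7.0000-3.4641i) = 18.5000-30.3108i
Z[3] = 3·(3) + 5·(3) = 24
Z[4] = 3·(-5.5000+4.3301i) + 5·(7.0000+3.4641i) = 18.5000+30.3108i
Z[5] = 3·(-1.5000+2.5981i) + 5·(-3) = -19.5000+7.7943i

DFT(3x + 5y) = 3·X + 5·Y = [20, -19.5000-7.7943i, 18.5000-30.3108i, 24, 18.5000+30.3108i, -19.5000+7.7943i]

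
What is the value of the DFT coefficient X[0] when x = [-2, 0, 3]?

X[0] = Σ(n=0 to 2) x[n] · ω_3^0 = Σ x[n]
= (-2) + (0) + (3)

X[0] = 1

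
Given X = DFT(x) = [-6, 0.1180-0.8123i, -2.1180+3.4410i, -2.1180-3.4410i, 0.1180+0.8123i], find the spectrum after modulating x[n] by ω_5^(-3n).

Modulation property: DFT(ω_5^(-3n)·x[n]) = X[(k-3) mod 5], so circularly shift X by 3 positions.

X[k-3] = [-2.1180+3.4410i, -2.1180-3.4410i, 0.1180+0.8123i, -6, 0.1180-0.8123i]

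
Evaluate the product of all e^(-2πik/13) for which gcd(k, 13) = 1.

The primitive 13th roots of unity are ω_13^k for k coprime to 13: k ∈ {1, 2, 3, 4, 5, 6, 7, 8, 9, 10, 11, 12}
Their product equals the constant term of the cyclotomic polynomial Φ_13(x) up to sign.
For n ≥ 3, the product of all primitive nth roots of unity is 1. (For n=1 it is 1; for n=2 it is -1.)

1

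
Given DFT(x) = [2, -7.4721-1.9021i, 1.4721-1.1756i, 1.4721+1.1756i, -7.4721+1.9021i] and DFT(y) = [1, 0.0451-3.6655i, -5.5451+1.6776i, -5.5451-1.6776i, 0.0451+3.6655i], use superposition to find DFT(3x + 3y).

By linearity: DFT(3x + 3y) = 3·DFT(x) + 3·DFT(y)
= 3·[2, -7.4721-1.9021i, 1.4721-1.1756i, 1.4721+1.1756i, -7.4721+1.9021i] + 3·[1, 0.0451-3.6655i, -5.5451+1.6776i, -5.5451-1.6776i, 0.0451+3.6655i]

Computing element-wise:
Z[0] = 3·(2) + 3·(1) = 9
Z[1] = 3·(-7.4721-1.9021i) + 3·(0.0451-3.6655i) = -22.2810-16.7028i
Z[2] = 3·(1.4721-1.1756i) + 3·(-5.5451+1.6776i) = -12.2190+1.5060i
Z[3] = 3·(1.4721+1.1756i) + 3·(-5.5451-1.6776i) = -12.2190-1.5060i
Z[4] = 3·(-7.4721+1.9021i) + 3·(0.0451+3.6655i) = -22.2810+16.7028i

DFT(3x + 3y) = 3·X + 3·Y = [9, -22.2810-16.7028i, -12.2190+1.5060i, -12.2190-1.5060i, -22.2810+16.7028i]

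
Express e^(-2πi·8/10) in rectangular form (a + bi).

ω_10^8 = e^(-2πi·8/10)
= cos(-2π·8/10) + i·sin(-2π·8/10)
= cos(-16π/10) + i·sin(-16π/10)

ω_10^8 = cos(-16π/10) + i·sin(-16π/10) = 0.3090+0.9511i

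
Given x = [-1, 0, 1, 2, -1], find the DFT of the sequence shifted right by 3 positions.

Time shift by 3: X_shifted[k] = ω_5^(3k) · X[k]
Shifted x = [1, 2, -1, -1, 0]

DFT(x[n-3]) = [1, 3.2361-1.9021i, -1.2361-1.1756i, -1.2361+1.1756i, 3.2361+1.9021i]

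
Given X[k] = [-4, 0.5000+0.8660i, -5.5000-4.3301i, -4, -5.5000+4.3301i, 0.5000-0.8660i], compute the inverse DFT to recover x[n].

x[n] = (1/6) Σ(k=0 to 5) X[k] · e^(2πikn/6)

Computing each x[n]:
x[0] = -3
x[1] = 2
x[2] = -2
x[3] = -2
x[4] = 1
x[5] = 0

x = [-3, 2, -2, -2, 1, 0]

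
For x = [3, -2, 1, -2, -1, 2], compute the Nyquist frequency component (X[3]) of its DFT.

X[3] = Σ(n=0 to 5) x[n] · ω_6^(3n) where ω_6 = e^(-2πi/6)
= (3)·ω_6^0 + (-2)·ω_6^3 + (1)·ω_6^6 + (-2)·ω_6^9 + (-1)·ω_6^12 + (2)·ω_6^15

X[3] = 5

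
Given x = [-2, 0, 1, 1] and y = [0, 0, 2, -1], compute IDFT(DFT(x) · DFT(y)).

(x ⊛ y)[n] = Σ(m=0 to 3) x[m] · y[(n-m) mod 4]

Computing each output sample:
(x ⊛ y)[0] = 2
(x ⊛ y)[1] = 1
(x ⊛ y)[2] = -5
(x ⊛ y)[3] = 2

x ⊛ y = [2, 1, -5, 2]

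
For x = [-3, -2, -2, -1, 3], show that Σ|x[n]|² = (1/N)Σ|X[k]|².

Time domain:
Σ|x[n]|² = |-3|² + |-2|² + |-2|² + |-1|² + |3|² = 27.0000

Frequency domain:
(1/5)Σ|X[k]|² = (1/5)(|-5|² + |-0.2639+5.3431i|² + |-4.7361+1.9879i|² + |-4.7361-1.9879i|² + |-0.2639-5.3431i|²) = (1/5)·135.0000 = 27.0000

Both sides agree, confirming Parseval's theorem.

Σ|x[n]|² = (1/N)Σ|X[k]|² = 27.0000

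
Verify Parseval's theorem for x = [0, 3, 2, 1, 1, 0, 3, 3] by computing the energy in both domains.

Time domain:
Σ|x[n]|² = |0|² + |3|² + |2|² + |1|² + |1|² + |0|² + |3|² + |3|² = 33.0000

Frequency domain:
(1/8)Σ|X[k]|² = (1/8)(|13|² + |2.5355+0.2929i|² + |-4+1i|² + |-4.5355-1.7071i|² + |-1|² + |-4.5355+1.7071i|² + |-4-1i|² + |2.5355-0.2929i|²) = (1/8)·264.0000 = 33.0000

Both sides agree, confirming Parseval's theorem.

Σ|x[n]|² = (1/N)Σ|X[k]|² = 33.0000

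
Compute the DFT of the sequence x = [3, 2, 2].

X[k] = Σ(n=0 to 2) x[n] · ω_3^(nk)
where ω_3 = e^(-2πi/3)

Computing each X[k]:
X[0] = 7
X[1] = 1
X[2] = 1

X = [7, 1, 1]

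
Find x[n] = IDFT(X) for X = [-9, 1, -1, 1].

x[n] = (1/4) Σ(k=0 to 3) X[k] · e^(2πikn/4)

Computing each x[n]:
x[0] = -2
x[1] = -2
x[2] = -3
x[3] = -2

x = [-2, -2, -3, -2]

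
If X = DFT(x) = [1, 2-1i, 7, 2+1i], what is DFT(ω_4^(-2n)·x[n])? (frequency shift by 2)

Modulation property: DFT(ω_4^(-2n)·x[n]) = X[(k-2) mod 4], so circularly shift X by 2 positions.

X[k-2] = [7, 2+1i, 1, 2-1i]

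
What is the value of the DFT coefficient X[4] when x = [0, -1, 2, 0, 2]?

X[4] = Σ(n=0 to 4) x[n] · ω_5^(4n) where ω_5 = e^(-2πi/5)
= (0)·ω_5^0 + (-1)·ω_5^4 + (2)·ω_5^8 + (0)·ω_5^12 + (2)·ω_5^16

X[4] = -1.3090-1.6776i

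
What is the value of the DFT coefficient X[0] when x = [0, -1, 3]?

X[0] = Σ(n=0 to 2) x[n] · ω_3^0 = Σ x[n]
= (0) + (-1) + (3)

X[0] = 2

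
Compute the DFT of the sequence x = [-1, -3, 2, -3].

X[k] = Σ(n=0 to 3) x[n] · ω_4^(nk)
where ω_4 = e^(-2πi/4)

Computing each X[k]:
X[0] = -5
X[1] = -3
X[2] = 7
X[3] = -3

X = [-5, -3, 7, -3]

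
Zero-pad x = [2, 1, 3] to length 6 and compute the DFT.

Original 3-point DFT: [6, 1.7321i, -1.7321i]
Zero-padded 6-point DFT provides frequency interpolation.

DFT_6([x, 0, ...]) = [6, 1.0000-3.4641i, 1.7321i, 4, -1.7321i, 1.0000+3.4641i]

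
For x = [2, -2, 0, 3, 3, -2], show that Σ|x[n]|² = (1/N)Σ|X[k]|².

Time domain:
Σ|x[n]|² = |2|² + |-2|² + |0|² + |3|² + |3|² + |-2|² = 30.0000

Frequency domain:
(1/6)Σ|X[k]|² = (1/6)(|4|² + |-4.5000+2.5981i|² + |5.5000-2.5981i|² + |6|² + |5.5000+2.5981i|² + |-4.5000-2.5981i|²) = (1/6)·180.0000 = 30.0000

Both sides agree, confirming Parseval's theorem.

Σ|x[n]|² = (1/N)Σ|X[k]|² = 30.0000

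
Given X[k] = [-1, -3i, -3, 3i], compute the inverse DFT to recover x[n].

x[n] = (1/4) Σ(k=0 to 3) X[k] · e^(2πikn/4)

Computing each x[n]:
x[0] = -1
x[1] = 2
x[2] = -1
x[3] = -1

x = [-1, 2, -1, -1]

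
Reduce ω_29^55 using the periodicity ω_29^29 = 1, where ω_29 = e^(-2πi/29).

Since ω_29^29 = 1, powers reduce modulo 29.
55 mod 29 = 26
So ω_29^55 = ω_29^26 = e^(-2πi·26/29)

ω_29^55 = ω_29^26 = 0.7961+0.6052i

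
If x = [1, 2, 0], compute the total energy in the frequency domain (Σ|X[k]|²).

Parseval: Σ|x[n]|² = (1/N)Σ|X[k]|², so Σ|X[k]|² = N·Σ|x[n]|² = 3·5.0000

Σ|X[k]|² = N·Σ|x[n]|² = 3·5.0000 = 15.0000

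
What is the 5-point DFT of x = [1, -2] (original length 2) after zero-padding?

Original 2-point DFT: [-1, 3]
Zero-padded 5-point DFT provides frequency interpolation.

DFT_5([x, 0, ...]) = [-1, 0.3820+1.9021i, 2.6180+1.1756i, 2.6180-1.1756i, 0.3820-1.9021i]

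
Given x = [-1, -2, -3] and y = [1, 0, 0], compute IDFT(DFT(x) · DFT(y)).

(x ⊛ y)[n] = Σ(m=0 to 2) x[m] · y[(n-m) mod 3]

Computing each output sample:
(x ⊛ y)[0] = -1
(x ⊛ y)[1] = -2
(x ⊛ y)[2] = -3

x ⊛ y = [-1, -2, -3]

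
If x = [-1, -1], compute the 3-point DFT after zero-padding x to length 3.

Original 2-point DFT: [-2, 0]
Zero-padded 3-point DFT provides frequency interpolation.

DFT_3([x, 0, ...]) = [-2, -0.5000+0.8660i, -0.5000-0.8660i]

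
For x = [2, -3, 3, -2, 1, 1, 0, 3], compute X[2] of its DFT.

X[2] = Σ(n=0 to 7) x[n] · ω_8^(2n) where ω_8 = e^(-2πi/8)
= (2)·ω_8^0 + (-3)·ω_8^2 + (3)·ω_8^4 + (-2)·ω_8^6 + (1)·ω_8^8 + (1)·ω_8^10 + (0)·ω_8^12 + (3)·ω_8^14

X[2] = 3i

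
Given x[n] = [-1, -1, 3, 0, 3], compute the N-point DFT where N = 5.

X[k] = Σ(n=0 to 4) x[n] · ω_5^(nk)
where ω_5 = e^(-2πi/5)

Computing each X[k]:
X[0] = 4
X[1] = -2.8090+2.0409i
X[2] = -1.6910+5.2043i
X[3] = -1.6910-5.2043i
X[4] = -2.8090-2.0409i

X = [4, -2.8090+2.0409i, -1.6910+5.2043i, -1.6910-5.2043i, -2.8090-2.0409i]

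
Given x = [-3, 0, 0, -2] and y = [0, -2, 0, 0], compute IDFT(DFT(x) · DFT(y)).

(x ⊛ y)[n] = Σ(m=0 to 3) x[m] · y[(n-m) mod 4]

Computing each output sample:
(x ⊛ y)[0] = 4
(x ⊛ y)[1] = 6
(x ⊛ y)[2] = 0
(x ⊛ y)[3] = 0

x ⊛ y = [4, 6, 0, 0]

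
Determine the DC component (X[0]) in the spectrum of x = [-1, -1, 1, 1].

X[0] = Σ(n=0 to 3) x[n] · ω_4^0 = Σ x[n]
= (-1) + (-1) + (1) + (1)

X[0] = 0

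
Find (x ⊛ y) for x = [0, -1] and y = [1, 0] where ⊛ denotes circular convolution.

(x ⊛ y)[n] = Σ(m=0 to 1) x[m] · y[(n-m) mod 2]

Computing each output sample:
(x ⊛ y)[0] = 0
(x ⊛ y)[1] = -1

x ⊛ y = [0, -1]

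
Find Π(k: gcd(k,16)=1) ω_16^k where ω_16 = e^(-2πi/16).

The primitive 16th roots of unity are ω_16^k for k coprime to 16: k ∈ {1, 3, 5, 7, 9, 11, 13, 15}
Their product equals the constant term of the cyclotomic polynomial Φ_16(x) up to sign.
For n ≥ 3, the product of all primitive nth roots of unity is 1. (For n=1 it is 1; for n=2 it is -1.)

1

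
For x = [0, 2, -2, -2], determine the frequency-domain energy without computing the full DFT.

Parseval: Σ|x[n]|² = (1/N)Σ|X[k]|², so Σ|X[k]|² = N·Σ|x[n]|² = 4·12.0000

Σ|X[k]|² = N·Σ|x[n]|² = 4·12.0000 = 48.0000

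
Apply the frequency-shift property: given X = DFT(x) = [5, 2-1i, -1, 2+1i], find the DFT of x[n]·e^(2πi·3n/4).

Modulation property: DFT(ω_4^(-3n)·x[n]) = X[(k-3) mod 4], so circularly shift X by 3 positions.

X[k-3] = [2-1i, -1, 2+1i, 5]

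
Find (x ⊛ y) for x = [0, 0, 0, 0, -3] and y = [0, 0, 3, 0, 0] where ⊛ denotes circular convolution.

(x ⊛ y)[n] = Σ(m=0 to 4) x[m] · y[(n-m) mod 5]

Computing each output sample:
(x ⊛ y)[0] = 0
(x ⊛ y)[1] = -9
(x ⊛ y)[2] = 0
(x ⊛ y)[3] = 0
(x ⊛ y)[4] = 0

x ⊛ y = [0, -9, 0, 0, 0]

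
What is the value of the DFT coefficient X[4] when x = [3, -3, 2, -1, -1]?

X[4] = Σ(n=0 to 4) x[n] · ω_5^(4n) where ω_5 = e^(-2πi/5)
= (3)·ω_5^0 + (-3)·ω_5^4 + (2)·ω_5^8 + (-1)·ω_5^12 + (-1)·ω_5^16

X[4] = 0.9549-0.1388i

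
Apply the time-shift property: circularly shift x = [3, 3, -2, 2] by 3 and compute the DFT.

Time shift by 3: X_shifted[k] = ω_4^(3k) · X[k]
Shifted x = [3, -2, 2, 3]

DFT(x[n-3]) = [6, 1+5i, 4, 1-5i]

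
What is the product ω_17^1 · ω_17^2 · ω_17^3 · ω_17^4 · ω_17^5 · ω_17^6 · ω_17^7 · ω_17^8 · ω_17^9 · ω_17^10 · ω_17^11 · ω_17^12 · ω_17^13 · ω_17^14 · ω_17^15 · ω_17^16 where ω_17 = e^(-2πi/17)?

The primitive 17th roots of unity are ω_17^k for k coprime to 17: k ∈ {1, 2, 3, 4, 5, 6, 7, 8, 9, 10, 11, 12, 13, 14, 15, 16}
Their product equals the constant term of the cyclotomic polynomial Φ_17(x) up to sign.
For n ≥ 3, the product of all primitive nth roots of unity is 1. (For n=1 it is 1; for n=2 it is -1.)

1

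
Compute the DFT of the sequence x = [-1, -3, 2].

X[k] = Σ(n=0 to 2) x[n] · ω_3^(nk)
where ω_3 = e^(-2πi/3)

Computing each X[k]:
X[0] = -2
X[1] = -0.5000+4.3301i
X[2] = -0.5000-4.3301i

X = [-2, -0.5000+4.3301i, -0.5000-4.3301i]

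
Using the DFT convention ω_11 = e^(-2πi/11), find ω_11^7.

ω_11^7 = e^(-2πi·7/11)
= cos(-2π·7/11) + i·sin(-2π·7/11)
= cos(-14π/11) + i·sin(-14π/11)

ω_11^7 = cos(-14π/11) + i·sin(-14π/11) = -0.6549+0.7557i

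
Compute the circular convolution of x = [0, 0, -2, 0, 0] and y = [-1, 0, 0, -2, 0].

(x ⊛ y)[n] = Σ(m=0 to 4) x[m] · y[(n-m) mod 5]

Computing each output sample:
(x ⊛ y)[0] = 4
(x ⊛ y)[1] = 0
(x ⊛ y)[2] = 2
(x ⊛ y)[3] = 0
(x ⊛ y)[4] = 0

x ⊛ y = [4, 0, 2, 0, 0]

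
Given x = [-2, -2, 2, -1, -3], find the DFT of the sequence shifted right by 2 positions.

Time shift by 2: X_shifted[k] = ω_5^(2k) · X[k]
Shifted x = [-1, -3, -2, -2, 2]

DFT(x[n-2]) = [-6, 1.9271+4.7553i, -1.4271+2.9389i, -1.4271-2.9389i, 1.9271-4.7553i]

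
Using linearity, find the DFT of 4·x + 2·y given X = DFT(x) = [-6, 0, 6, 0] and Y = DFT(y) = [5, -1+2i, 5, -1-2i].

By linearity: DFT(4x + 2y) = 4·DFT(x) + 2·DFT(y)
= 4·[-6, 0, 6, 0] + 2·[5, -1+2i, 5, -1-2i]

Computing element-wise:
Z[0] = 4·(-6) + 2·(5) = -14
Z[1] = 4·(0) + 2·(-1+2i) = -2+4i
Z[2] = 4·(6) + 2·(5) = 34
Z[3] = 4·(0) + 2·(-1-2i) = -2-4i

DFT(4x + 2y) = 4·X + 2·Y = [-14, -2+4i, 34, -2-4i]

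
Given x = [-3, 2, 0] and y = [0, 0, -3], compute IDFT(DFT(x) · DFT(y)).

(x ⊛ y)[n] = Σ(m=0 to 2) x[m] · y[(n-m) mod 3]

Computing each output sample:
(x ⊛ y)[0] = -6
(x ⊛ y)[1] = 0
(x ⊛ y)[2] = 9

x ⊛ y = [-6, 0, 9]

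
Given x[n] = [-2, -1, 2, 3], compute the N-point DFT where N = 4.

X[k] = Σ(n=0 to 3) x[n] · ω_4^(nk)
where ω_4 = e^(-2πi/4)

Computing each X[k]:
X[0] = 2
X[1] = -4+4i
X[2] = -2
X[3] = -4-4i

X = [2, -4+4i, -2, -4-4i]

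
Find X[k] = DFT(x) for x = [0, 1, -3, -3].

X[k] = Σ(n=0 to 3) x[n] · ω_4^(nk)
where ω_4 = e^(-2πi/4)

Computing each X[k]:
X[0] = -5
X[1] = 3-4i
X[2] = -1
X[3] = 3+4i

X = [-5, 3-4i, -1, 3+4i]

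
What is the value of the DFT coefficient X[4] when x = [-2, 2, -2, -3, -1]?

X[4] = Σ(n=0 to 4) x[n] · ω_5^(4n) where ω_5 = e^(-2πi/5)
= (-2)·ω_5^0 + (2)·ω_5^4 + (-2)·ω_5^8 + (-3)·ω_5^12 + (-1)·ω_5^16

X[4] = 2.3541+3.4410i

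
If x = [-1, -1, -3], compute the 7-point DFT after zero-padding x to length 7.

Original 3-point DFT: [-5, 1.0000-1.7321i, 1.0000+1.7321i]
Zero-padded 7-point DFT provides frequency interpolation.

DFT_7([x, 0, ...]) = [-5, -0.9559+3.7066i, 1.9254-0.3267i, -1.9695-1.9116i, -1.9695+1.9116i, 1.9254+0.3267i, -0.9559-3.7066i]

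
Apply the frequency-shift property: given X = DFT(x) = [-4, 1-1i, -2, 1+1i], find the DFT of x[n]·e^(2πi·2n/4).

Modulation property: DFT(ω_4^(-2n)·x[n]) = X[(k-2) mod 4], so circularly shift X by 2 positions.

X[k-2] = [-2, 1+1i, -4, 1-1i]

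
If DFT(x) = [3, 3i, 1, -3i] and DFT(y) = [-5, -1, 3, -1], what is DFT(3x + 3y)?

By linearity: DFT(3x + 3y) = 3·DFT(x) + 3·DFT(y)
= 3·[3, 3i, 1, -3i] + 3·[-5, -1, 3, -1]

Computing element-wise:
Z[0] = 3·(3) + 3·(-5) = -6
Z[1] = 3·(3i) + 3·(-1) = -3+9i
Z[2] = 3·(1) + 3·(3) = 12
Z[3] = 3·(-3i) + 3·(-1) = -3-9i

DFT(3x + 3y) = 3·X + 3·Y = [-6, -3+9i, 12, -3-9i]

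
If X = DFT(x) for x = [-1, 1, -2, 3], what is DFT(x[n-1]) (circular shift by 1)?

Time shift by 1: X_shifted[k] = ω_4^(1k) · X[k]
Shifted x = [3, -1, 1, -2]

DFT(x[n-1]) = [1, 2-1i, 7, 2+1i]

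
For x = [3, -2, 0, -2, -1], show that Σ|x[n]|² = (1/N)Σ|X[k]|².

Time domain:
Σ|x[n]|² = |3|² + |-2|² + |0|² + |-2|² + |-1|² = 18.0000

Frequency domain:
(1/5)Σ|X[k]|² = (1/5)(|-2|² + |3.6910-0.2245i|² + |4.8090+2.4899i|² + |4.8090-2.4899i|² + |3.6910+0.2245i|²) = (1/5)·90.0000 = 18.0000

Both sides agree, confirming Parseval's theorem.

Σ|x[n]|² = (1/N)Σ|X[k]|² = 18.0000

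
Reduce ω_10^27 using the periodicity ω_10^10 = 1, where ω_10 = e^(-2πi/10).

Since ω_10^10 = 1, powers reduce modulo 10.
27 mod 10 = 7
So ω_10^27 = ω_10^7 = e^(-2πi·7/10)

ω_10^27 = ω_10^7 = -0.3090+0.9511i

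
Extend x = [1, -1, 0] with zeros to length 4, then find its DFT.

Original 3-point DFT: [0, 1.5000+0.8660i, 1.5000-0.8660i]
Zero-padded 4-point DFT provides frequency interpolation.

DFT_4([x, 0, ...]) = [0, 1+1i, 2, 1-1i]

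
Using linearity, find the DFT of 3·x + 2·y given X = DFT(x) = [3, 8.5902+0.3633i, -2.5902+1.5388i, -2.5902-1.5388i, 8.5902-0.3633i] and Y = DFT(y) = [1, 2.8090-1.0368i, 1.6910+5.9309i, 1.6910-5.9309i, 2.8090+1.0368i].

By linearity: DFT(3x + 2y) = 3·DFT(x) + 2·DFT(y)
= 3·[3, 8.5902+0.3633i, -2.5902+1.5388i, -2.5902-1.5388i, 8.5902-0.3633i] + 2·[1, 2.8090-1.0368i, 1.6910+5.9309i, 1.6910-5.9309i, 2.8090+1.0368i]

Computing element-wise:
Z[0] = 3·(3) + 2·(1) = 11
Z[1] = 3·(8.5902+0.3633i) + 2·(2.8090-1.0368i) = 31.3886-0.9837i
Z[2] = 3·(-2.5902+1.5388i) + 2·(1.6910+5.9309i) = -4.3886+16.4782i
Z[3] = 3·(-2.5902-1.5388i) + 2·(1.6910-5.9309i) = -4.3886-16.4782i
Z[4] = 3·(8.5902-0.3633i) + 2·(2.8090+1.0368i) = 31.3886+0.9837i

DFT(3x + 2y) = 3·X + 2·Y = [11, 31.3886-0.9837i, -4.3886+16.4782i, -4.3886-16.4782i, 31.3886+0.9837i]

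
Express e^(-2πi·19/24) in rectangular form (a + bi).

ω_24^19 = e^(-2πi·19/24)
= cos(-2π·19/24) + i·sin(-2π·19/24)
= cos(-38π/24) + i·sin(-38π/24)

ω_24^19 = cos(-38π/24) + i·sin(-38π/24) = 0.2588+0.9659i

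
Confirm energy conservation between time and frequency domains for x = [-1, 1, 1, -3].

Time domain:
Σ|x[n]|² = |-1|² + |1|² + |1|² + |-3|² = 12.0000

Frequency domain:
(1/4)Σ|X[k]|² = (1/4)(|-2|² + |-2-4i|² + |2|² + |-2+4i|²) = (1/4)·48.0000 = 12.0000

Both sides agree, confirming Parseval's theorem.

Σ|x[n]|² = (1/N)Σ|X[k]|² = 12.0000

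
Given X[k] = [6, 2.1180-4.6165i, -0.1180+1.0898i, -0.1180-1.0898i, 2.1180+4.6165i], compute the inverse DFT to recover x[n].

x[n] = (1/5) Σ(k=0 to 4) X[k] · e^(2πikn/5)

Computing each x[n]:
x[0] = 2
x[1] = 3
x[2] = 2
x[3] = -1
x[4] = 0

x = [2, 3, 2, -1, 0]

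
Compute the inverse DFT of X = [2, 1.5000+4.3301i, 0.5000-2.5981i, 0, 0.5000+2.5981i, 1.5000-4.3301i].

x[n] = (1/6) Σ(k=0 to 5) X[k] · e^(2πikn/6)

Computing each x[n]:
x[0] = 1
x[1] = 0
x[2] = -2
x[3] = 0
x[4] = 2
x[5] = 1

x = [1, 0, -2, 0, 2, 1]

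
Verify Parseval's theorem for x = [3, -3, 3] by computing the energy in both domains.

Time domain:
Σ|x[n]|² = |3|² + |-3|² + |3|² = 27.0000

Frequency domain:
(1/3)Σ|X[k]|² = (1/3)(|3|² + |3.0000+5.1962i|² + |3.0000-5.1962i|²) = (1/3)·81.0000 = 27.0000

Both sides agree, confirming Parseval's theorem.

Σ|x[n]|² = (1/N)Σ|X[k]|² = 27.0000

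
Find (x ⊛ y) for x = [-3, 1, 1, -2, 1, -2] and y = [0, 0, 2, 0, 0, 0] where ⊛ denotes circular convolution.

(x ⊛ y)[n] = Σ(m=0 to 5) x[m] · y[(n-m) mod 6]

Computing each output sample:
(x ⊛ y)[0] = 2
(x ⊛ y)[1] = -4
(x ⊛ y)[2] = -6
(x ⊛ y)[3] = 2
(x ⊛ y)[4] = 2
(x ⊛ y)[5] = -4

x ⊛ y = [2, -4, -6, 2, 2, -4]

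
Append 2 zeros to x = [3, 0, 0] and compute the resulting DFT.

Original 3-point DFT: [3, 3, 3]
Zero-padded 5-point DFT provides frequency interpolation.

DFT_5([x, 0, ...]) = [3, 3, 3, 3, 3]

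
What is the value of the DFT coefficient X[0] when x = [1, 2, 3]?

X[0] = Σ(n=0 to 2) x[n] · ω_3^0 = Σ x[n]
= (1) + (2) + (3)

X[0] = 6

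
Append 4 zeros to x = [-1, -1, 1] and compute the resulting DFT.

Original 3-point DFT: [-1, -1.0000+1.7321i, -1.0000-1.7321i]
Zero-padded 7-point DFT provides frequency interpolation.

DFT_7([x, 0, ...]) = [-1, -1.8460-0.1931i, -1.6784+1.4088i, 0.5245+1.2157i, 0.5245-1.2157i, -1.6784-1.4088i, -1.8460+0.1931i]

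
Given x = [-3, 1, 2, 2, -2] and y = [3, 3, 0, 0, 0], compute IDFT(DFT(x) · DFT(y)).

(x ⊛ y)[n] = Σ(m=0 to 4) x[m] · y[(n-m) mod 5]

Computing each output sample:
(x ⊛ y)[0] = -15
(x ⊛ y)[1] = -6
(x ⊛ y)[2] = 9
(x ⊛ y)[3] = 12
(x ⊛ y)[4] = 0

x ⊛ y = [-15, -6, 9, 12, 0]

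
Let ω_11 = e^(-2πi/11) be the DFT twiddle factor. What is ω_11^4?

ω_11^4 = e^(-2πi·4/11)
= cos(-2π·4/11) + i·sin(-2π·4/11)
= cos(-8π/11) + i·sin(-8π/11)

ω_11^4 = cos(-8π/11) + i·sin(-8π/11) = -0.6549-0.7557i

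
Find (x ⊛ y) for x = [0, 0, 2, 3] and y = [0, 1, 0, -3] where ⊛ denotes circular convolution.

(x ⊛ y)[n] = Σ(m=0 to 3) x[m] · y[(n-m) mod 4]

Computing each output sample:
(x ⊛ y)[0] = 3
(x ⊛ y)[1] = -6
(x ⊛ y)[2] = -9
(x ⊛ y)[3] = 2

x ⊛ y = [3, -6, -9, 2]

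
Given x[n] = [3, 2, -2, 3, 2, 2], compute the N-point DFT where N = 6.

X[k] = Σ(n=0 to 5) x[n] · ω_6^(nk)
where ω_6 = e^(-2πi/6)

Computing each X[k]:
X[0] = 10
X[1] = 2.0000+3.4641i
X[2] = 4.0000-3.4641i
X[3] = -4
X[4] = 4.0000+3.4641i
X[5] = 2.0000-3.4641i

X = [10, 2.0000+3.4641i, 4.0000-3.4641i, -4, 4.0000+3.4641i, 2.0000-3.4641i]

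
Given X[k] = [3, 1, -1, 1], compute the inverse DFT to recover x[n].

x[n] = (1/4) Σ(k=0 to 3) X[k] · e^(2πikn/4)

Computing each x[n]:
x[0] = 1
x[1] = 1
x[2] = 0
x[3] = 1

x = [1, 1, 0, 1]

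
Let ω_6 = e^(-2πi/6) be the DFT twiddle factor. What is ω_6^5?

ω_6^5 = e^(-2πi·5/6)
= cos(-2π·5/6) + i·sin(-2π·5/6)
= cos(-10π/6) + i·sin(-10π/6)

ω_6^5 = cos(-10π/6) + i·sin(-10π/6) = 0.5000+0.8660i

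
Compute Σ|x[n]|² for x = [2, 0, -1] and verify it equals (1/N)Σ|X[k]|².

Time domain:
Σ|x[n]|² = |2|² + |0|² + |-1|² = 5.0000

Frequency domain:
(1/3)Σ|X[k]|² = (1/3)(|1|² + |2.5000-0.8660i|² + |2.5000+0.8660i|²) = (1/3)·15.0000 = 5.0000

Both sides agree, confirming Parseval's theorem.

Σ|x[n]|² = (1/N)Σ|X[k]|² = 5.0000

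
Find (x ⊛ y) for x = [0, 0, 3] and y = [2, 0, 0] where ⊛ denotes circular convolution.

(x ⊛ y)[n] = Σ(m=0 to 2) x[m] · y[(n-m) mod 3]

Computing each output sample:
(x ⊛ y)[0] = 0
(x ⊛ y)[1] = 0
(x ⊛ y)[2] = 6

x ⊛ y = [0, 0, 6]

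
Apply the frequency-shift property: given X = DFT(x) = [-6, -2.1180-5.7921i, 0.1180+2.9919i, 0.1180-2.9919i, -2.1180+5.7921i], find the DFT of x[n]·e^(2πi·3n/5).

Modulation property: DFT(ω_5^(-3n)·x[n]) = X[(k-3) mod 5], so circularly shift X by 3 positions.

X[k-3] = [0.1180+2.9919i, 0.1180-2.9919i, -2.1180+5.7921i, -6, -2.1180-5.7921i]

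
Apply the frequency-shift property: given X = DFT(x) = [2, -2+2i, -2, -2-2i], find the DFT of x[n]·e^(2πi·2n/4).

Modulation property: DFT(ω_4^(-2n)·x[n]) = X[(k-2) mod 4], so circularly shift X by 2 positions.

X[k-2] = [-2, -2-2i, 2, -2+2i]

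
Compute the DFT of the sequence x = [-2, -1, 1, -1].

X[k] = Σ(n=0 to 3) x[n] · ω_4^(nk)
where ω_4 = e^(-2πi/4)

Computing each X[k]:
X[0] = -3
X[1] = -3
X[2] = 1
X[3] = -3

X = [-3, -3, 1, -3]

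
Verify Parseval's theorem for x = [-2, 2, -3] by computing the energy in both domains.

Time domain:
Σ|x[n]|² = |-2|² + |2|² + |-3|² = 17.0000

Frequency domain:
(1/3)Σ|X[k]|² = (1/3)(|-3|² + |-1.5000-4.3301i|² + |-1.5000+4.3301i|²) = (1/3)·51.0000 = 17.0000

Both sides agree, confirming Parseval's theorem.

Σ|x[n]|² = (1/N)Σ|X[k]|² = 17.0000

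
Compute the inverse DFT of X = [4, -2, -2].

x[n] = (1/3) Σ(k=0 to 2) X[k] · e^(2πikn/3)

Computing each x[n]:
x[0] = 0
x[1] = 2
x[2] = 2

x = [0, 2, 2]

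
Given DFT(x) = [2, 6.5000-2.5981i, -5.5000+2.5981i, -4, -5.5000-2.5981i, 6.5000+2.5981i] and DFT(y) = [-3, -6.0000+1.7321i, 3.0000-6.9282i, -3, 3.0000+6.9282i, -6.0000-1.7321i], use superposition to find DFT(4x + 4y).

By linearity: DFT(4x + 4y) = 4·DFT(x) + 4·DFT(y)
= 4·[2, 6.5000-2.5981i, -5.5000+2.5981i, -4, -5.5000-2.5981i, 6.5000+2.5981i] + 4·[-3, -6.0000+1.7321i, 3.0000-6.9282i, -3, 3.0000+6.9282i, -6.0000-1.7321i]

Computing element-wise:
Z[0] = 4·(2) + 4·(-3) = -4
Z[1] = 4·(6.5000-2.5981i) + 4·(-6.0000+1.7321i) = 2.0000-3.4640i
Z[2] = 4·(-5.5000+2.5981i) + 4·(3.0000-6.9282i) = -10.0000-17.3204i
Z[3] = 4·(-4) + 4·(-3) = -28
Z[4] = 4·(-5.5000-2.5981i) + 4·(3.0000+6.9282i) = -10.0000+17.3204i
Z[5] = 4·(6.5000+2.5981i) + 4·(-6.0000-1.7321i) = 2.0000+3.4640i

DFT(4x + 4y) = 4·X + 4·Y = [-4, 2.0000-3.4640i, -10.0000-17.3204i, -28, -10.0000+17.3204i, 2.0000+3.4640i]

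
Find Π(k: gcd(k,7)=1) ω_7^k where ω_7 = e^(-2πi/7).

The primitive 7th roots of unity are ω_7^k for k coprime to 7: k ∈ {1, 2, 3, 4, 5, 6}
Their product equals the constant term of the cyclotomic polynomial Φ_7(x) up to sign.
For n ≥ 3, the product of all primitive nth roots of unity is 1. (For n=1 it is 1; for n=2 it is -1.)

1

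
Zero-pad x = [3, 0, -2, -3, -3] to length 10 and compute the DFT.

Original 5-point DFT: [-5, 6.1180-3.4410i, 3.8820-0.8123i, 3.8820+0.8123i, 6.1180+3.4410i]
Zero-padded 10-point DFT provides frequency interpolation.

DFT_10([x, 0, ...]) = [-5, 5.7361+6.5186i, 6.1180-3.4410i, 1.2639-0.0858i, 3.8820-0.8123i, 1, 3.8820+0.8123i, 1.2639+0.0858i, 6.1180+3.4410i, 5.7361-6.5186i]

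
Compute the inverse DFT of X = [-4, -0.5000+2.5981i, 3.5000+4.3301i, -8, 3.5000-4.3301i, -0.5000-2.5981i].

x[n] = (1/6) Σ(k=0 to 5) X[k] · e^(2πikn/6)

Computing each x[n]:
x[0] = -1
x[1] = -2
x[2] = -2
x[3] = 2
x[4] = -3
x[5] = 2

x = [-1, -2, -2, 2, -3, 2]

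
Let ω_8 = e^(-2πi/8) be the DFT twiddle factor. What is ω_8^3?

ω_8^3 = e^(-2πi·3/8)
= cos(-2π·3/8) + i·sin(-2π·3/8)
= cos(-6π/8) + i·sin(-6π/8)

ω_8^3 = cos(-6π/8) + i·sin(-6π/8) = -0.7071-0.7071i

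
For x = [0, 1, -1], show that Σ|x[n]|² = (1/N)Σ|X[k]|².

Time domain:
Σ|x[n]|² = |0|² + |1|² + |-1|² = 2.0000

Frequency domain:
(1/3)Σ|X[k]|² = (1/3)(|0|² + |-1.7321i|² + |1.7321i|²) = (1/3)·6.0000 = 2.0000

Both sides agree, confirming Parseval's theorem.

Σ|x[n]|² = (1/N)Σ|X[k]|² = 2.0000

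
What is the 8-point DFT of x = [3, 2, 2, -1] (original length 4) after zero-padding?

Original 4-point DFT: [6, 1-3i, 4, 1+3i]
Zero-padded 8-point DFT provides frequency interpolation.

DFT_8([x, 0, ...]) = [6, 5.1213-2.7071i, 1-3i, 0.8787+1.2929i, 4, 0.8787-1.2929i, 1+3i, 5.1213+2.7071i]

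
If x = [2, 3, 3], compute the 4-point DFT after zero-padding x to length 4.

Original 3-point DFT: [8, -1, -1]
Zero-padded 4-point DFT provides frequency interpolation.

DFT_4([x, 0, ...]) = [8, -1-3i, 2, -1+3i]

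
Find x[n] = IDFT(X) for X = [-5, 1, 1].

x[n] = (1/3) Σ(k=0 to 2) X[k] · e^(2πikn/3)

Computing each x[n]:
x[0] = -1
x[1] = -2
x[2] = -2

x = [-1, -2, -2]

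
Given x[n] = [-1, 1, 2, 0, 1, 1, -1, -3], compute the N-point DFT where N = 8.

X[k] = Σ(n=0 to 7) x[n] · ω_8^(nk)
where ω_8 = e^(-2πi/8)

Computing each X[k]:
X[0] = 0
X[1] = -4.1213-5.1213i
X[2] = -1-5i
X[3] = 0.1213+0.8787i
X[4] = 2
X[5] = 0.1213-0.8787i
X[6] = -1+5i
X[7] = -4.1213+5.1213i

X = [0, -4.1213-5.1213i, -1-5i, 0.1213+0.8787i, 2, 0.1213-0.8787i, -1+5i, -4.1213+5.1213i]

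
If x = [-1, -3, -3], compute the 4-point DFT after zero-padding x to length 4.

Original 3-point DFT: [-7, 2, 2]
Zero-padded 4-point DFT provides frequency interpolation.

DFT_4([x, 0, ...]) = [-7, 2+3i, -1, 2-3i]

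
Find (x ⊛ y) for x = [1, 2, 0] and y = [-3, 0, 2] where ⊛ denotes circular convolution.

(x ⊛ y)[n] = Σ(m=0 to 2) x[m] · y[(n-m) mod 3]

Computing each output sample:
(x ⊛ y)[0] = 1
(x ⊛ y)[1] = -6
(x ⊛ y)[2] = 2

x ⊛ y = [1, -6, 2]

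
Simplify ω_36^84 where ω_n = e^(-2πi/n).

Since ω_36^36 = 1, powers reduce modulo 36.
84 mod 36 = 12
So ω_36^84 = ω_36^12 = e^(-2πi·12/36)

ω_36^84 = ω_36^12 = -0.5000-0.8660i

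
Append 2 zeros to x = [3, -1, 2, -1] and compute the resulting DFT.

Original 4-point DFT: [3, 1, 7, 1]
Zero-padded 6-point DFT provides frequency interpolation.

DFT_6([x, 0, ...]) = [3, 2.5000-0.8660i, 1.5000+2.5981i, 7, 1.5000-2.5981i, 2.5000+0.8660i]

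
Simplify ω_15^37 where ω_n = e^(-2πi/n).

Since ω_15^15 = 1, powers reduce modulo 15.
37 mod 15 = 7
So ω_15^37 = ω_15^7 = e^(-2πi·7/15)

ω_15^37 = ω_15^7 = -0.9781-0.2079i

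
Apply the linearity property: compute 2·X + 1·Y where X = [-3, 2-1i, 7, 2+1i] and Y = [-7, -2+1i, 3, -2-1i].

By linearity: DFT(2x + 1y) = 2·DFT(x) + 1·DFT(y)
= 2·[-3, 2-1i, 7, 2+1i] + 1·[-7, -2+1i, 3, -2-1i]

Computing element-wise:
Z[0] = 2·(-3) + 1·(-7) = -13
Z[1] = 2·(2-1i) + 1·(-2+1i) = 2-1i
Z[2] = 2·(7) + 1·(3) = 17
Z[3] = 2·(2+1i) + 1·(-2-1i) = 2+1i

DFT(2x + 1y) = 2·X + 1·Y = [-13, 2-1i, 17, 2+1i]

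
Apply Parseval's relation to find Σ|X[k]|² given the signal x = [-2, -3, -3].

Parseval: Σ|x[n]|² = (1/N)Σ|X[k]|², so Σ|X[k]|² = N·Σ|x[n]|² = 3·22.0000

Σ|X[k]|² = N·Σ|x[n]|² = 3·22.0000 = 66.0000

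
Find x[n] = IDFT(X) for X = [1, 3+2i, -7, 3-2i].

x[n] = (1/4) Σ(k=0 to 3) X[k] · e^(2πikn/4)

Computing each x[n]:
x[0] = 0
x[1] = 1
x[2] = -3
x[3] = 3

x = [0, 1, -3, 3]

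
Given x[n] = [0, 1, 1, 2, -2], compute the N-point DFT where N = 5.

X[k] = Σ(n=0 to 4) x[n] · ω_5^(nk)
where ω_5 = e^(-2πi/5)

Computing each X[k]:
X[0] = 2
X[1] = -2.7361-2.2654i
X[2] = 1.7361-2.7144i
X[3] = 1.7361+2.7144i
X[4] = -2.7361+2.2654i

X = [2, -2.7361-2.2654i, 1.7361-2.7144i, 1.7361+2.7144i, -2.7361+2.2654i]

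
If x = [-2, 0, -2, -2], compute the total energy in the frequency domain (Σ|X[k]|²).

Parseval: Σ|x[n]|² = (1/N)Σ|X[k]|², so Σ|X[k]|² = N·Σ|x[n]|² = 4·12.0000

Σ|X[k]|² = N·Σ|x[n]|² = 4·12.0000 = 48.0000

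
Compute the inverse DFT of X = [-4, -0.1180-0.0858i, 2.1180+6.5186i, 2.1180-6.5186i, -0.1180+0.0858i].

x[n] = (1/5) Σ(k=0 to 4) X[k] · e^(2πikn/5)

Computing each x[n]:
x[0] = 0
x[1] = -3
x[2] = 2
x[3] = -3
x[4] = 0

x = [0, -3, 2, -3, 0]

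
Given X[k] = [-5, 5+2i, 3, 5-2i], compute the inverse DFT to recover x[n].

x[n] = (1/4) Σ(k=0 to 3) X[k] · e^(2πikn/4)

Computing each x[n]:
x[0] = 2
x[1] = -3
x[2] = -3
x[3] = -1

x = [2, -3, -3, -1]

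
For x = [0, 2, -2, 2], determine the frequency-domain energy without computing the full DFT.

Parseval: Σ|x[n]|² = (1/N)Σ|X[k]|², so Σ|X[k]|² = N·Σ|x[n]|² = 4·12.0000

Σ|X[k]|² = N·Σ|x[n]|² = 4·12.0000 = 48.0000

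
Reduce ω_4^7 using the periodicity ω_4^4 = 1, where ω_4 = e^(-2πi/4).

Since ω_4^4 = 1, powers reduce modulo 4.
7 mod 4 = 3
So ω_4^7 = ω_4^3 = e^(-2πi·3/4)

ω_4^7 = ω_4^3 = 1i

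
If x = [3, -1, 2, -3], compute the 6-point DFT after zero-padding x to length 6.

Original 4-point DFT: [1, 1-2i, 9, 1+2i]
Zero-padded 6-point DFT provides frequency interpolation.

DFT_6([x, 0, ...]) = [1, 4.5000-0.8660i, -0.5000+2.5981i, 9, -0.5000-2.5981i, 4.5000+0.8660i]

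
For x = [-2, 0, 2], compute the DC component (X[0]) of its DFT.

X[0] = Σ(n=0 to 2) x[n] · ω_3^0 = Σ x[n]
= (-2) + (0) + (2)

X[0] = 0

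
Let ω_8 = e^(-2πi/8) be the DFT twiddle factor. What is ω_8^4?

ω_8^4 = e^(-2πi·4/8)
= cos(-2π·4/8) + i·sin(-2π·4/8)
= cos(-8π/8) + i·sin(-8π/8)

ω_8^4 = cos(-8π/8) + i·sin(-8π/8) = -1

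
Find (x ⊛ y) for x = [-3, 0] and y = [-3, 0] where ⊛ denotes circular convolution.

(x ⊛ y)[n] = Σ(m=0 to 1) x[m] · y[(n-m) mod 2]

Computing each output sample:
(x ⊛ y)[0] = 9
(x ⊛ y)[1] = 0

x ⊛ y = [9, 0]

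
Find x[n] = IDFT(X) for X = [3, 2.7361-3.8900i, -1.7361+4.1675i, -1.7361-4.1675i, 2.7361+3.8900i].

x[n] = (1/5) Σ(k=0 to 4) X[k] · e^(2πikn/5)

Computing each x[n]:
x[0] = 1
x[1] = 2
x[2] = 2
x[3] = -3
x[4] = 1

x = [1, 2, 2, -3, 1]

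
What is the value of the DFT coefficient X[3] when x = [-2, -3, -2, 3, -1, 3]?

X[3] = Σ(n=0 to 5) x[n] · ω_6^(3n) where ω_6 = e^(-2πi/6)
= (-2)·ω_6^0 + (-3)·ω_6^3 + (-2)·ω_6^6 + (3)·ω_6^9 + (-1)·ω_6^12 + (3)·ω_6^15

X[3] = -8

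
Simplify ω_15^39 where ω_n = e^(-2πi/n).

Since ω_15^15 = 1, powers reduce modulo 15.
39 mod 15 = 9
So ω_15^39 = ω_15^9 = e^(-2πi·9/15)

ω_15^39 = ω_15^9 = -0.8090+0.5878i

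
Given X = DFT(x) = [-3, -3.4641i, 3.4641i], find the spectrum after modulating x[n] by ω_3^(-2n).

Modulation property: DFT(ω_3^(-2n)·x[n]) = X[(k-2) mod 3], so circularly shift X by 2 positions.

X[k-2] = [-3.4641i, 3.4641i, -3]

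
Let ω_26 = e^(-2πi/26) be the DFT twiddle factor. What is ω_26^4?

ω_26^4 = e^(-2πi·4/26)
= cos(-2π·4/26) + i·sin(-2π·4/26)
= cos(-8π/26) + i·sin(-8π/26)

ω_26^4 = cos(-8π/26) + i·sin(-8π/26) = 0.5681-0.8230i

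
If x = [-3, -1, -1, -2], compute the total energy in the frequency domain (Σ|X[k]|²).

Parseval: Σ|x[n]|² = (1/N)Σ|X[k]|², so Σ|X[k]|² = N·Σ|x[n]|² = 4·15.0000

Σ|X[k]|² = N·Σ|x[n]|² = 4·15.0000 = 60.0000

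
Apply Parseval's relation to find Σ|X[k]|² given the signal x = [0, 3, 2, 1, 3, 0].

Parseval: Σ|x[n]|² = (1/N)Σ|X[k]|², so Σ|X[k]|² = N·Σ|x[n]|² = 6·23.0000

Σ|X[k]|² = N·Σ|x[n]|² = 6·23.0000 = 138.0000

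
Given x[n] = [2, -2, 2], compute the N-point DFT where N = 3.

X[k] = Σ(n=0 to 2) x[n] · ω_3^(nk)
where ω_3 = e^(-2πi/3)

Computing each X[k]:
X[0] = 2
X[1] = 2.0000+3.4641i
X[2] = 2.0000-3.4641i

X = [2, 2.0000+3.4641i, 2.0000-3.4641i]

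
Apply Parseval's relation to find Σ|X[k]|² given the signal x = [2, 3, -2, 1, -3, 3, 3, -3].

Parseval: Σ|x[n]|² = (1/N)Σ|X[k]|², so Σ|X[k]|² = N·Σ|x[n]|² = 8·54.0000

Σ|X[k]|² = N·Σ|x[n]|² = 8·54.0000 = 432.0000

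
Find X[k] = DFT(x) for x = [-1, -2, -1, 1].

X[k] = Σ(n=0 to 3) x[n] · ω_4^(nk)
where ω_4 = e^(-2πi/4)

Computing each X[k]:
X[0] = -3
X[1] = 3i
X[2] = -1
X[3] = -3i

X = [-3, 3i, -1, -3i]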